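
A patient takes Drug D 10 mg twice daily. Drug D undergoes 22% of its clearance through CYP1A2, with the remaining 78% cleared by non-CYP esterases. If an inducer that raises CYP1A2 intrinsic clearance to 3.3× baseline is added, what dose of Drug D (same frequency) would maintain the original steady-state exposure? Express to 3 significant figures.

15.1 mg

CYP1A2: 0.22 × 3.3 = 0.726
Other: 0.78 (unchanged)
Relative clearance = 0.726 + 0.78 = 1.506.
Exposure is unchanged when dose changes in proportion to clearance. New dose = 10 mg × 1.506 = 15.1 mg.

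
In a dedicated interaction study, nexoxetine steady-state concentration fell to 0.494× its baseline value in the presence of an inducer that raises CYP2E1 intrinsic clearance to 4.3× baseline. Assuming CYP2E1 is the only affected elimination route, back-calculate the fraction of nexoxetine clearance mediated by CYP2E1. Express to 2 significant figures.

0.31

Write x for the fraction cleared via CYP2E1. The observed steady-state concentration change means clearance rose to 1/0.494 = 2.024 of baseline.
Only the CYP2E1 route changed, so 2.024 = x·4.3 + (1 − x), giving x = 0.31.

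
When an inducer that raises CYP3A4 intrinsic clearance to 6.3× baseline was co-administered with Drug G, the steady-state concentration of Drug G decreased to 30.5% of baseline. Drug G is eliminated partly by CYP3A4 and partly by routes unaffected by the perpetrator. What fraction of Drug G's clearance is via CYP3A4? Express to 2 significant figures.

0.43

CL'/CL = 1 / 0.305 = 3.279
6.3·fm + (1 − fm) = 3.279
fm = (3.279 − 1) / (6.3 − 1) = 0.43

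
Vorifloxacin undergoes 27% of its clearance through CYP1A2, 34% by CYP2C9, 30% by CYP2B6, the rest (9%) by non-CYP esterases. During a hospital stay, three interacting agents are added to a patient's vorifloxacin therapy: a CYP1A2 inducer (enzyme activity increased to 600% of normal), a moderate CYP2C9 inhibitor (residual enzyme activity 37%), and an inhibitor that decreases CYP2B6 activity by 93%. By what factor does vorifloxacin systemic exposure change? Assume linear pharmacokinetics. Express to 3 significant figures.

The CYP1A2 pathway (27% of clearance) increases to 6× activity: 0.27 × 6 = 1.62.
The CYP2C9 pathway (34% of clearance) falls to 0.37× activity: 0.34 × 0.37 = 0.1258.
The CYP2B6 pathway (30% of clearance) falls to 0.07× activity: 0.3 × 0.07 = 0.021.
Non-CYP routes (9%) are unchanged.
New clearance relative to baseline: 1.62 + 0.1258 + 0.021 + 0.09 = 1.8568.
Net systemic exposure ratio = 1 / 1.8568 = 0.539.

0.539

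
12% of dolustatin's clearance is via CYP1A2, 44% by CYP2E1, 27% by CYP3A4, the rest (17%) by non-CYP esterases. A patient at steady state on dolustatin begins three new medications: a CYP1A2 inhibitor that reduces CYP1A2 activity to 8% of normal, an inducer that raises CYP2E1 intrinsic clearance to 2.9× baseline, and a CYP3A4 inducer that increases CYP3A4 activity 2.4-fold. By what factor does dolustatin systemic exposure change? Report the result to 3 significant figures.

The CYP1A2 pathway (12% of clearance) falls to 0.08× activity: 0.12 × 0.08 = 0.0096.
The CYP2E1 pathway (44% of clearance) increases to 2.9× activity: 0.44 × 2.9 = 1.276.
The CYP3A4 pathway (27% of clearance) increases to 2.4× activity: 0.27 × 2.4 = 0.648.
The remaining 17% of clearance is unaffected.
Relative clearance = 0.0096 + 1.276 + 0.648 + 0.17 = 2.1036.
Because systemic exposure varies inversely with clearance, the combined effect is 1 / 2.1036 = 0.475.

0.475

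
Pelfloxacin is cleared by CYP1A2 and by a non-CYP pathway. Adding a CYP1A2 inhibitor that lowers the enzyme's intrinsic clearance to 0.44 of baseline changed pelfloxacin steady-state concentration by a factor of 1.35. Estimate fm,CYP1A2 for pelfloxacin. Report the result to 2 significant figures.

0.46

Write x for the fraction cleared via CYP1A2. The observed steady-state concentration change means clearance fell to 1/1.35 = 0.7407 of baseline.
Only the CYP1A2 route changed, so 0.7407 = x·0.44 + (1 − x), giving x = 0.46.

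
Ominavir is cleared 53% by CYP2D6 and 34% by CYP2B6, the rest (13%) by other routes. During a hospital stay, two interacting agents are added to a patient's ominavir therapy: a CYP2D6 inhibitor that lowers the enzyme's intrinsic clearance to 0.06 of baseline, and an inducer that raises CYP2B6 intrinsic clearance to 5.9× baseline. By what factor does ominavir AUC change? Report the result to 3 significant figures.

CYP2D6: 0.53 × 0.06 = 0.0318
CYP2B6: 0.34 × 5.9 = 2.006
Other: 0.13 (unchanged)
New clearance relative to baseline: 0.0318 + 2.006 + 0.13 = 2.1678.
Net AUC ratio = 1 / 2.1678 = 0.461.

0.461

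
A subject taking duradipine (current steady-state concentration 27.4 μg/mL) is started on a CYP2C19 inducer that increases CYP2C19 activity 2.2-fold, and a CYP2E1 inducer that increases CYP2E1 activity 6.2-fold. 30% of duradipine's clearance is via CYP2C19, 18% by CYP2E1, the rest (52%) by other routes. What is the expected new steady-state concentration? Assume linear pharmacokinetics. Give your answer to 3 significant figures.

CYP2C19: 0.3 × 2.2 = 0.66
CYP2E1: 0.18 × 6.2 = 1.116
Other: 0.52 (unchanged)
CL_new/CL_old = 0.66 + 1.116 + 0.52 = 2.296.
Dividing the baseline by the relative clearance: 27.4 / 2.296 = 11.9 μg/mL.

11.9 μg/mL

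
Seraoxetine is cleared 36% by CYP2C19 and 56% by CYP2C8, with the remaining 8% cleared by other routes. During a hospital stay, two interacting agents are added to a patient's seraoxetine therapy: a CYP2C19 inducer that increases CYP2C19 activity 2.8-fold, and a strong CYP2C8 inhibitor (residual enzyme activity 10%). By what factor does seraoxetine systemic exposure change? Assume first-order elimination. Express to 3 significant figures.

The CYP2C19 pathway (36% of clearance) rises to 2.8× activity: 0.36 × 2.8 = 1.008.
The CYP2C8 pathway (56% of clearance) drops to 0.1× activity: 0.56 × 0.1 = 0.056.
The remaining 8% of clearance is unaffected.
Relative clearance = 1.008 + 0.056 + 0.08 = 1.144.
Net systemic exposure ratio = 1 / 1.144 = 0.874.

0.874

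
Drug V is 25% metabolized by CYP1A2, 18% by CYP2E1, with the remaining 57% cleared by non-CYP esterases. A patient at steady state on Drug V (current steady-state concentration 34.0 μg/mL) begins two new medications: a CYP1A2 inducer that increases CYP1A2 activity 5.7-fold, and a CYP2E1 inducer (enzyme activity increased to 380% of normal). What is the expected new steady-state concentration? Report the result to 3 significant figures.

The CYP1A2 pathway (25% of clearance) is boosted to 5.7× activity: 0.25 × 5.7 = 1.425.
The CYP2E1 pathway (18% of clearance) is boosted to 3.8× activity: 0.18 × 3.8 = 0.684.
Non-CYP routes (57%) are unchanged.
Relative clearance = 1.425 + 0.684 + 0.57 = 2.679.
Steady-state concentration ∝ 1/CL: new value = 34.0 / 2.679 = 12.7 μg/mL.

12.7 μg/mL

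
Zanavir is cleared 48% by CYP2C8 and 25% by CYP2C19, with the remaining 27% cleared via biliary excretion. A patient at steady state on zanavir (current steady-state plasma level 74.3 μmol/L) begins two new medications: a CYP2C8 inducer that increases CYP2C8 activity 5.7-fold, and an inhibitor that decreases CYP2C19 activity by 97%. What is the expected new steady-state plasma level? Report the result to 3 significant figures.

24.7 μmol/L

The CYP2C8 pathway (48% of clearance) is boosted to 5.7× activity: 0.48 × 5.7 = 2.736.
The CYP2C19 pathway (25% of clearance) drops to 0.03× activity: 0.25 × 0.03 = 0.0075.
The remaining 27% of clearance is unaffected.
CL_new/CL_old = 2.736 + 0.0075 + 0.27 = 3.0135.
New steady-state plasma level = 74.3 / 3.0135 = 24.7 μmol/L (concentration scales inversely with clearance).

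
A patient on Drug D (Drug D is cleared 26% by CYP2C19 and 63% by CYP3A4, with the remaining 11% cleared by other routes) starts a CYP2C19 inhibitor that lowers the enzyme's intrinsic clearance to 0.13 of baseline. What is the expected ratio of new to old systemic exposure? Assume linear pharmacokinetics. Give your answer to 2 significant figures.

CYP2C19: 0.26 × 0.13 = 0.0338
CYP3A4: 0.63 (unchanged)
Other: 0.11 (unchanged)
Relative clearance = 0.0338 + 0.63 + 0.11 = 0.7738.
Systemic exposure ratio = CL_old/CL_new = 1 / 0.7738 = 1.3.

1.3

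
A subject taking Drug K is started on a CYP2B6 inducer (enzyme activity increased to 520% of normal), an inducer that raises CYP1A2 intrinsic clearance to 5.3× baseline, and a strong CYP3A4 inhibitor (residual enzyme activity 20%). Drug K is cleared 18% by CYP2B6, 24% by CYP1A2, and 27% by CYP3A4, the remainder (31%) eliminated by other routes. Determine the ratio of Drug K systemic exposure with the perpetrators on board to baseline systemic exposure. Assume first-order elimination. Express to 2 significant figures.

CYP2B6: 0.18 × 5.2 = 0.936
CYP1A2: 0.24 × 5.3 = 1.272
CYP3A4: 0.27 × 0.2 = 0.054
Other: 0.31 (unchanged)
Relative clearance = 0.936 + 1.272 + 0.054 + 0.31 = 2.572.
Systemic exposure ∝ 1/CL: fold-change = 1 / 2.572 = 0.39.

0.39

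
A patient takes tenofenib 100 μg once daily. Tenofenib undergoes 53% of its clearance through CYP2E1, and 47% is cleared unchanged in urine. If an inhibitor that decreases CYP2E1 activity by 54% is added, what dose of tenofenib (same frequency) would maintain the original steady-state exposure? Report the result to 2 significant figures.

71 μg

The CYP2E1 pathway (53% of clearance) falls to 0.46× activity: 0.53 × 0.46 = 0.2438.
Non-CYP routes (47%) are unchanged.
Relative clearance = 0.2438 + 0.47 = 0.7138.
To maintain the same steady-state level, dose must scale with clearance: new dose = 100 × 0.7138 = 71 μg.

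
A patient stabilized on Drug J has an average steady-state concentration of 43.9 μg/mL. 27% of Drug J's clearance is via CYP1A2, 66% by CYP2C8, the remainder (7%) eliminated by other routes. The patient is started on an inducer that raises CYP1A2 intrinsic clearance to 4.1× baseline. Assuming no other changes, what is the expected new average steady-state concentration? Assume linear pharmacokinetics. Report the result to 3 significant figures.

23.9 μg/mL

The CYP1A2 pathway (27% of clearance) rises to 4.1× activity: 0.27 × 4.1 = 1.107.
CYP2C8 (66%) and the residual 7% are unaffected.
CL_new/CL_old = 1.107 + 0.66 + 0.07 = 1.837.
With dosing unchanged, average steady-state concentration scales as 1/CL: 43.9 / 1.837 = 23.9 μg/mL.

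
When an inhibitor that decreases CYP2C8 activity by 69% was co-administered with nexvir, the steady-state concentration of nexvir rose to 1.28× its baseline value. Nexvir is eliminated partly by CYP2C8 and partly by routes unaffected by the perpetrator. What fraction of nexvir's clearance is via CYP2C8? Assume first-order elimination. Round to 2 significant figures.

0.32

Write x for the fraction cleared via CYP2C8. The observed steady-state concentration change means clearance fell to 1/1.28 = 0.7812 of baseline.
Setting x·0.31 + (1 − x) = 0.7812 and solving: x = (0.7812 − 1)/(0.31 − 1) = 0.32.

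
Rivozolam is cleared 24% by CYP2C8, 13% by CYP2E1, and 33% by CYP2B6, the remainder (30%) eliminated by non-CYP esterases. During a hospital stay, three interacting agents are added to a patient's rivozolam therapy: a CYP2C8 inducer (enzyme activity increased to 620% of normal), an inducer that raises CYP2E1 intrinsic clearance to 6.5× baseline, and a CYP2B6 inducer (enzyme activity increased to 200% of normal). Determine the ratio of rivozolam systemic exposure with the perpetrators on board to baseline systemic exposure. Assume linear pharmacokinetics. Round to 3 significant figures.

0.304

The CYP2C8 pathway (24% of clearance) rises to 6.2× activity: 0.24 × 6.2 = 1.488.
The CYP2E1 pathway (13% of clearance) rises to 6.5× activity: 0.13 × 6.5 = 0.845.
The CYP2B6 pathway (33% of clearance) rises to 2× activity: 0.33 × 2 = 0.66.
The remaining 30% of clearance is unaffected.
CL_new/CL_old = 1.488 + 0.845 + 0.66 + 0.3 = 3.293.
Net systemic exposure ratio = 1 / 3.293 = 0.304.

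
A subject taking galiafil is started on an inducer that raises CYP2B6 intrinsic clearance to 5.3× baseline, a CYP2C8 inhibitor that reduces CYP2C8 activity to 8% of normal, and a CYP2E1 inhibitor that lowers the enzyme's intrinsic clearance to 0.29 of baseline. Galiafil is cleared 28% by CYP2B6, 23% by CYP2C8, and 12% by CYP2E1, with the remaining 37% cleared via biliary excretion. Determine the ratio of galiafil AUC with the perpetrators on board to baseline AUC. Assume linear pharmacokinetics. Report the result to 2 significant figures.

CYP2B6: 0.28 × 5.3 = 1.484
CYP2C8: 0.23 × 0.08 = 0.0184
CYP2E1: 0.12 × 0.29 = 0.0348
Other: 0.37 (unchanged)
CL_new/CL_old = 1.484 + 0.0184 + 0.0348 + 0.37 = 1.9072.
Net AUC ratio = 1 / 1.9072 = 0.52.

0.52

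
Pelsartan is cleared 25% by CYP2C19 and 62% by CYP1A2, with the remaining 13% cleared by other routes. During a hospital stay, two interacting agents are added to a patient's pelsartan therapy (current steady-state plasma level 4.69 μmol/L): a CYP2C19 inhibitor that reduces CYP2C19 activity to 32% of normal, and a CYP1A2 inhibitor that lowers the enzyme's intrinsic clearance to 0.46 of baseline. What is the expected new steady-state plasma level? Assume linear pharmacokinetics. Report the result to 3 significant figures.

CYP2C19: 0.25 × 0.32 = 0.08
CYP1A2: 0.62 × 0.46 = 0.2852
Other: 0.13 (unchanged)
Relative clearance = 0.08 + 0.2852 + 0.13 = 0.4952.
Steady-state plasma level ∝ 1/CL: new value = 4.69 / 0.4952 = 9.47 μmol/L.

9.47 μmol/L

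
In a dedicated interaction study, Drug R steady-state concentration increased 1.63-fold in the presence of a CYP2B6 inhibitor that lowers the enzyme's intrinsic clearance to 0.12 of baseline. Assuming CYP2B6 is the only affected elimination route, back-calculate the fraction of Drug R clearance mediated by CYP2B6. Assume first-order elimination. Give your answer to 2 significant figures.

0.44

Call the CYP2B6 fraction fm. After the interaction, CL_new/CL_old = fm × 0.12 + (1 − fm).
Steady-state concentration ratio = 1 / (new CL fraction), so new CL fraction = 1 / 1.63 = 0.6135.
fm × 0.12 + 1 − fm = 0.6135  ⇒  fm × (0.12 − 1) = −0.3865  ⇒  fm = 0.44.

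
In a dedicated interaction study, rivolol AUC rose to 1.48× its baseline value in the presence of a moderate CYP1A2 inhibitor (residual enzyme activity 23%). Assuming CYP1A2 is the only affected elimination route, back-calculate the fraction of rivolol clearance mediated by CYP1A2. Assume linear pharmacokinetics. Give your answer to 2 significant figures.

0.42

CL'/CL = 1 / 1.48 = 0.6757
0.23·fm + (1 − fm) = 0.6757
fm = (0.6757 − 1) / (0.23 − 1) = 0.42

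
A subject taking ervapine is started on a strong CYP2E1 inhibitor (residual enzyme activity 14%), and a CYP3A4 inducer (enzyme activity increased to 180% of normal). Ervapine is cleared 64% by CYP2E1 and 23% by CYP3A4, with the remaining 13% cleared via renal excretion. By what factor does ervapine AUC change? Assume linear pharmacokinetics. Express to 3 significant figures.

1.58

CYP2E1: 0.64 × 0.14 = 0.0896
CYP3A4: 0.23 × 1.8 = 0.414
Other: 0.13 (unchanged)
Relative clearance = 0.0896 + 0.414 + 0.13 = 0.6336.
AUC ∝ 1/CL: fold-change = 1 / 0.6336 = 1.58.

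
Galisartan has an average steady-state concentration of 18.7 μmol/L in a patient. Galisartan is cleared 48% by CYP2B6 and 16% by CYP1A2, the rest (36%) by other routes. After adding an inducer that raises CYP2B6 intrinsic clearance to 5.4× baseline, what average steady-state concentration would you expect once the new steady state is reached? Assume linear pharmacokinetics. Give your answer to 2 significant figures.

6.0 μmol/L

The CYP2B6 pathway (48% of clearance) is boosted to 5.4× activity: 0.48 × 5.4 = 2.592.
CYP1A2 (16%) and the residual 36% are unaffected.
Relative clearance = 2.592 + 0.16 + 0.36 = 3.112.
With dosing unchanged, average steady-state concentration scales as 1/CL: 18.7 / 3.112 = 6.0 μmol/L.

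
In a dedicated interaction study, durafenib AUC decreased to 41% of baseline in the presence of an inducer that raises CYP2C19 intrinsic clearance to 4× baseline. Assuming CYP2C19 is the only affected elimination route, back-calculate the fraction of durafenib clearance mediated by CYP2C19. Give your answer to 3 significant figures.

0.480

Write x for the fraction cleared via CYP2C19. The observed AUC change means clearance rose to 1/0.410 = 2.439 of baseline.
Setting x·4 + (1 − x) = 2.439 and solving: x = (2.439 − 1)/(4 − 1) = 0.480.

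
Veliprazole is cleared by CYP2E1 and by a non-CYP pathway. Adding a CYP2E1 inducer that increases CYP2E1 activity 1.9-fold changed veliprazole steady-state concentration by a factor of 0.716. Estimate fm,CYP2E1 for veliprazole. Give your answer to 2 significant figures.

0.44

Write x for the fraction cleared via CYP2E1. The observed steady-state concentration change means clearance rose to 1/0.716 = 1.397 of baseline.
Only the CYP2E1 route changed, so 1.397 = x·1.9 + (1 − x), giving x = 0.44.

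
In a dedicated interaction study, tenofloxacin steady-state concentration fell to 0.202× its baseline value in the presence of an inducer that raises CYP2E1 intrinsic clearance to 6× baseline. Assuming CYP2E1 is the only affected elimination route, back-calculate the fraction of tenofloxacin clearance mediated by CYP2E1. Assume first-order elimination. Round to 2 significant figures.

0.79

Write x for the fraction cleared via CYP2E1. The observed steady-state concentration change means clearance rose to 1/0.202 = 4.95 of baseline.
Setting x·6 + (1 − x) = 4.95 and solving: x = (4.95 − 1)/(6 − 1) = 0.79.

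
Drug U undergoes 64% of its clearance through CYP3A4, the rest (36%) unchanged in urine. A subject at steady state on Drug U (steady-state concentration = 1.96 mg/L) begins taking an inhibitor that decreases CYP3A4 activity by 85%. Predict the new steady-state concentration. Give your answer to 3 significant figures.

4.30 mg/L

The CYP3A4 pathway (64% of clearance) drops to 0.15× activity: 0.64 × 0.15 = 0.096.
Non-CYP routes (36%) are unchanged.
New clearance relative to baseline: 0.096 + 0.36 = 0.456.
New steady-state concentration = baseline ÷ relative clearance = 1.96 / 0.456 = 4.30 mg/L.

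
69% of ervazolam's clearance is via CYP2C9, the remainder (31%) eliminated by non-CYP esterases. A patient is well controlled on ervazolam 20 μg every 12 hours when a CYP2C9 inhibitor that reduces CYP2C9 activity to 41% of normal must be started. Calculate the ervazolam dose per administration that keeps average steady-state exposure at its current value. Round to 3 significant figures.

The CYP2C9 pathway (69% of clearance) is reduced to 0.41× activity: 0.69 × 0.41 = 0.2829.
The remaining 31% of clearance is unaffected.
New clearance relative to baseline: 0.2829 + 0.31 = 0.5929.
Exposure is unchanged when dose changes in proportion to clearance. New dose = 20 μg × 0.5929 = 11.9 μg.

11.9 μg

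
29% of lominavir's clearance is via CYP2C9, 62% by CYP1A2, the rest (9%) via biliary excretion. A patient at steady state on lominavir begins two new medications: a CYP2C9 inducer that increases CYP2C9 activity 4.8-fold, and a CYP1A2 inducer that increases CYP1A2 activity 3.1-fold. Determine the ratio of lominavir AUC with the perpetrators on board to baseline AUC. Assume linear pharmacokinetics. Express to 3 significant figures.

0.294

The CYP2C9 pathway (29% of clearance) is boosted to 4.8× activity: 0.29 × 4.8 = 1.392.
The CYP1A2 pathway (62% of clearance) rises to 3.1× activity: 0.62 × 3.1 = 1.922.
Non-CYP routes (9%) are unchanged.
CL_new/CL_old = 1.392 + 1.922 + 0.09 = 3.404.
Net AUC ratio = 1 / 3.404 = 0.294.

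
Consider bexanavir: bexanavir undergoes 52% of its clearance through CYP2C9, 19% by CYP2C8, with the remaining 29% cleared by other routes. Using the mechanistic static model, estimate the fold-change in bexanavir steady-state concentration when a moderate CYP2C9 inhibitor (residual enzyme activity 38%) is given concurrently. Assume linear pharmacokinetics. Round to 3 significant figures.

1.48

The CYP2C9 pathway (52% of clearance) drops to 0.38× activity: 0.52 × 0.38 = 0.1976.
CYP2C8 (19%) and the residual 29% are unaffected.
CL_new/CL_old = 0.1976 + 0.19 + 0.29 = 0.6776.
Steady-state concentration is inversely proportional to clearance, so the fold-change is 1 / 0.6776 = 1.48.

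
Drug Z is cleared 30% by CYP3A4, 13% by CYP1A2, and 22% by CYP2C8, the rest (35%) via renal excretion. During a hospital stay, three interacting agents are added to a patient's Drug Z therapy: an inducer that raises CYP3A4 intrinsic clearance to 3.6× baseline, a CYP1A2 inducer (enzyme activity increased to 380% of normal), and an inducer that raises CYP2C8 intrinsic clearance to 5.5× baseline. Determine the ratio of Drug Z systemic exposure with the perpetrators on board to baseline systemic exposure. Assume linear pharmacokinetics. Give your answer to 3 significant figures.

0.319

CYP3A4: 0.3 × 3.6 = 1.08
CYP1A2: 0.13 × 3.8 = 0.494
CYP2C8: 0.22 × 5.5 = 1.21
Other: 0.35 (unchanged)
Relative clearance = 1.08 + 0.494 + 1.21 + 0.35 = 3.134.
Net systemic exposure ratio = 1 / 3.134 = 0.319.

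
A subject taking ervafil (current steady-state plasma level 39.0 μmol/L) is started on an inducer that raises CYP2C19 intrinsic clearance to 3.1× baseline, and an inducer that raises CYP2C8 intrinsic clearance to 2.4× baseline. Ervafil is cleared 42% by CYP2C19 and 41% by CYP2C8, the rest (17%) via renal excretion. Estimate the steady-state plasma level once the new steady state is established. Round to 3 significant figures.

CYP2C19: 0.42 × 3.1 = 1.302
CYP2C8: 0.41 × 2.4 = 0.984
Other: 0.17 (unchanged)
CL_new/CL_old = 1.302 + 0.984 + 0.17 = 2.456.
Steady-state plasma level ∝ 1/CL: new value = 39.0 / 2.456 = 15.9 μmol/L.

15.9 μmol/L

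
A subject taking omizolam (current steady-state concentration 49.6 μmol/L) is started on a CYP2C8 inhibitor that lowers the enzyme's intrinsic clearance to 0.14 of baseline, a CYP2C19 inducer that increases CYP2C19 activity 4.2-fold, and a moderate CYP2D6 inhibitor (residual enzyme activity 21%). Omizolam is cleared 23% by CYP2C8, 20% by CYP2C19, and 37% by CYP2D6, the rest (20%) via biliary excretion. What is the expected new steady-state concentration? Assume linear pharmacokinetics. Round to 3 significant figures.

The CYP2C8 pathway (23% of clearance) drops to 0.14× activity: 0.23 × 0.14 = 0.0322.
The CYP2C19 pathway (20% of clearance) is boosted to 4.2× activity: 0.2 × 4.2 = 0.84.
The CYP2D6 pathway (37% of clearance) drops to 0.21× activity: 0.37 × 0.21 = 0.0777.
Non-CYP routes (20%) are unchanged.
Relative clearance = 0.0322 + 0.84 + 0.0777 + 0.2 = 1.1499.
Dividing the baseline by the relative clearance: 49.6 / 1.1499 = 43.1 μmol/L.

43.1 μmol/L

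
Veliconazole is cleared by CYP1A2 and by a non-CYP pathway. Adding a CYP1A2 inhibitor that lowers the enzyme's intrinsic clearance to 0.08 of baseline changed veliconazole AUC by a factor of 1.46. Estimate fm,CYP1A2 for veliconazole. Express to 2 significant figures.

Let x = fm,CYP1A2. Because AUC ∝ 1/CL, relative clearance fell to 1/1.46 = 0.6849.
Setting x·0.08 + (1 − x) = 0.6849 and solving: x = (0.6849 − 1)/(0.08 − 1) = 0.34.

0.34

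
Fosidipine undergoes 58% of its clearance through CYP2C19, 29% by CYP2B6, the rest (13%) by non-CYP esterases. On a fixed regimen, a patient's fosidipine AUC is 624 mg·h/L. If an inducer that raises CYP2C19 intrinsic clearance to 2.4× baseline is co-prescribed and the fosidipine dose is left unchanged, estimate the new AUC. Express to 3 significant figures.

The CYP2C19 pathway (58% of clearance) increases to 2.4× activity: 0.58 × 2.4 = 1.392.
CYP2B6 (29%) and the residual 13% are unaffected.
Relative clearance = 1.392 + 0.29 + 0.13 = 1.812.
AUC ∝ 1/CL, so new value = 624 / 1.812 = 344 mg·h/L.

344 mg·h/L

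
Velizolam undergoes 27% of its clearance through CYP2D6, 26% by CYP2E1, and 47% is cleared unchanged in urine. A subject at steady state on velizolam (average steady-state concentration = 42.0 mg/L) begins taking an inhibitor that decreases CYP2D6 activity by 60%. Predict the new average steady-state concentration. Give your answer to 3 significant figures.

The CYP2D6 pathway (27% of clearance) drops to 0.4× activity: 0.27 × 0.4 = 0.108.
CYP2E1 (26%) and the residual 47% are unaffected.
Relative clearance = 0.108 + 0.26 + 0.47 = 0.838.
With dosing unchanged, average steady-state concentration scales as 1/CL: 42.0 / 0.838 = 50.1 mg/L.

50.1 mg/L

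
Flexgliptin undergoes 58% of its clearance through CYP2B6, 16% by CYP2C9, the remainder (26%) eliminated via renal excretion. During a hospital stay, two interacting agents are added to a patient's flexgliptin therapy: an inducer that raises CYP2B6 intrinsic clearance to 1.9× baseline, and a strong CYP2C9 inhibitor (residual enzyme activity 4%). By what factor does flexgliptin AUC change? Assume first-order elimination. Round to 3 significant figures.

The CYP2B6 pathway (58% of clearance) increases to 1.9× activity: 0.58 × 1.9 = 1.102.
The CYP2C9 pathway (16% of clearance) is reduced to 0.04× activity: 0.16 × 0.04 = 0.0064.
Non-CYP routes (26%) are unchanged.
New clearance relative to baseline: 1.102 + 0.0064 + 0.26 = 1.3684.
Net AUC ratio = 1 / 1.3684 = 0.731.

0.731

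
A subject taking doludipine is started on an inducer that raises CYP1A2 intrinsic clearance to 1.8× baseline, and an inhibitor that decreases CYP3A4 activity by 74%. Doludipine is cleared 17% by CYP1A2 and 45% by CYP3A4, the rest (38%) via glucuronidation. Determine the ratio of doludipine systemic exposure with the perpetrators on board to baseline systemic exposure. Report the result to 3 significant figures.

CYP1A2: 0.17 × 1.8 = 0.306
CYP3A4: 0.45 × 0.26 = 0.117
Other: 0.38 (unchanged)
CL_new/CL_old = 0.306 + 0.117 + 0.38 = 0.803.
Net systemic exposure ratio = 1 / 0.803 = 1.25.

1.25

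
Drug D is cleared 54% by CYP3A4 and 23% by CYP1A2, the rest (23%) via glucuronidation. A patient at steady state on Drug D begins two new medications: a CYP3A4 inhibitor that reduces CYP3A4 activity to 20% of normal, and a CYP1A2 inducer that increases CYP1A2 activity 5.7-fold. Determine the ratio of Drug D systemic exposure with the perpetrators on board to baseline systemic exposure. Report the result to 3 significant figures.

0.606

The CYP3A4 pathway (54% of clearance) falls to 0.2× activity: 0.54 × 0.2 = 0.108.
The CYP1A2 pathway (23% of clearance) rises to 5.7× activity: 0.23 × 5.7 = 1.311.
The remaining 23% of clearance is unaffected.
Relative clearance = 0.108 + 1.311 + 0.23 = 1.649.
Systemic exposure ∝ 1/CL: fold-change = 1 / 1.649 = 0.606.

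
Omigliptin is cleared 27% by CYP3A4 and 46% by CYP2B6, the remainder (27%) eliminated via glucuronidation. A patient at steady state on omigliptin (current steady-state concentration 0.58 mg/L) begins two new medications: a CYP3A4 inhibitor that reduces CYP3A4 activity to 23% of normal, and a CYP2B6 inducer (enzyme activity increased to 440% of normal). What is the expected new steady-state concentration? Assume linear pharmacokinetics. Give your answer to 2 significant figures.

The CYP3A4 pathway (27% of clearance) falls to 0.23× activity: 0.27 × 0.23 = 0.0621.
The CYP2B6 pathway (46% of clearance) rises to 4.4× activity: 0.46 × 4.4 = 2.024.
Non-CYP routes (27%) are unchanged.
Relative clearance = 0.0621 + 2.024 + 0.27 = 2.3561.
Steady-state concentration ∝ 1/CL: new value = 0.58 / 2.3561 = 0.25 mg/L.

0.25 mg/L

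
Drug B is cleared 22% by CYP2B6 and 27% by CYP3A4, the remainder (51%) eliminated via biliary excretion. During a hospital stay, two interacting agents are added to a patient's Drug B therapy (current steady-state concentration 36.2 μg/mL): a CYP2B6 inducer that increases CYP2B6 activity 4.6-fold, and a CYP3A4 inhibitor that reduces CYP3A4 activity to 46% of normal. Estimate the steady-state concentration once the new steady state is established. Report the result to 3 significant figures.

CYP2B6: 0.22 × 4.6 = 1.012
CYP3A4: 0.27 × 0.46 = 0.1242
Other: 0.51 (unchanged)
CL_new/CL_old = 1.012 + 0.1242 + 0.51 = 1.6462.
New steady-state concentration = 36.2 / 1.6462 = 22.0 μg/mL (concentration scales inversely with clearance).

22.0 μg/mL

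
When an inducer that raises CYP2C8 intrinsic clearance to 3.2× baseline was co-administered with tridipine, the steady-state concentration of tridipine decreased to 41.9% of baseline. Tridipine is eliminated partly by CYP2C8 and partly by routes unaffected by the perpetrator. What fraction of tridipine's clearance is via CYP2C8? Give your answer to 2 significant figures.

Let fm be the CYP2C8 fraction. New clearance relative to baseline = fm × 3.2 + (1 − fm).
Steady-state concentration ratio = 1 / (new CL fraction), so new CL fraction = 1 / 0.419 = 2.387.
fm × 3.2 + 1 − fm = 2.387  ⇒  fm × (3.2 − 1) = 1.387  ⇒  fm = 0.63.

0.63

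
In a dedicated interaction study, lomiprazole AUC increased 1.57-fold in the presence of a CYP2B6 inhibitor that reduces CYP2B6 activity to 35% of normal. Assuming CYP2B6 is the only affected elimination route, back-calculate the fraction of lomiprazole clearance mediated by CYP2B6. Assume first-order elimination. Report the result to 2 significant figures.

0.56

Call the CYP2B6 fraction fm. After the interaction, CL_new/CL_old = fm × 0.35 + (1 − fm).
AUC ratio = 1 / (new CL fraction), so new CL fraction = 1 / 1.57 = 0.6369.
fm × 0.35 + 1 − fm = 0.6369  ⇒  fm × (0.35 − 1) = −0.3631  ⇒  fm = 0.56.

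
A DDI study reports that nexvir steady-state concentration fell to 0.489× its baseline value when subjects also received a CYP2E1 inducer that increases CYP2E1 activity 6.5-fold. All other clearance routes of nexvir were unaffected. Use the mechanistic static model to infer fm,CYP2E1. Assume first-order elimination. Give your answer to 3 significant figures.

0.190

Write x for the fraction cleared via CYP2E1. The observed steady-state concentration change means clearance rose to 1/0.489 = 2.045 of baseline.
Setting x·6.5 + (1 − x) = 2.045 and solving: x = (2.045 − 1)/(6.5 − 1) = 0.190.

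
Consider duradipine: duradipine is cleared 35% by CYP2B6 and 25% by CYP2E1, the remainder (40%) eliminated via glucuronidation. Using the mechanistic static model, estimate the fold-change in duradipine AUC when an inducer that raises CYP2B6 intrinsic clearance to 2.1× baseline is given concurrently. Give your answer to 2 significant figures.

0.72

The CYP2B6 pathway (35% of clearance) is boosted to 2.1× activity: 0.35 × 2.1 = 0.735.
CYP2E1 (25%) and the residual 40% are unaffected.
CL_new/CL_old = 0.735 + 0.25 + 0.4 = 1.385.
Since AUC ∝ 1/CL, the ratio is 1 / 1.385 = 0.72.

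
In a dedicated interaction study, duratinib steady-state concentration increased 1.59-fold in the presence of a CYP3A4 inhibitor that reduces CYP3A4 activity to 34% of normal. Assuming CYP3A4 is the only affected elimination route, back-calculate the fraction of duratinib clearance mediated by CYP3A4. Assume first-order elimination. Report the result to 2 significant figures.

CL'/CL = 1 / 1.59 = 0.6289
0.34·fm + (1 − fm) = 0.6289
fm = (0.6289 − 1) / (0.34 − 1) = 0.56

0.56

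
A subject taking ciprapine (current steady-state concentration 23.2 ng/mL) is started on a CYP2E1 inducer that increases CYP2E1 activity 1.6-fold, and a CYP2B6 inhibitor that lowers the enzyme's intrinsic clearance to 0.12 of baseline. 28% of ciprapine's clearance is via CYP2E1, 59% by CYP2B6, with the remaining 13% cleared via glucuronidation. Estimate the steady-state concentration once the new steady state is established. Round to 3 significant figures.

CYP2E1: 0.28 × 1.6 = 0.448
CYP2B6: 0.59 × 0.12 = 0.0708
Other: 0.13 (unchanged)
New clearance relative to baseline: 0.448 + 0.0708 + 0.13 = 0.6488.
New steady-state concentration = 23.2 / 0.6488 = 35.8 ng/mL (concentration scales inversely with clearance).

35.8 ng/mL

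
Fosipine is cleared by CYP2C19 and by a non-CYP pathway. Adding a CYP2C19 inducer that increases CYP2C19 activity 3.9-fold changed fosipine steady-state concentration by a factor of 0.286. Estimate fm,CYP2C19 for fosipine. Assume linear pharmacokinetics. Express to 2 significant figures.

CL'/CL = 1 / 0.286 = 3.497
3.9·fm + (1 − fm) = 3.497
fm = (3.497 − 1) / (3.9 − 1) = 0.86

0.86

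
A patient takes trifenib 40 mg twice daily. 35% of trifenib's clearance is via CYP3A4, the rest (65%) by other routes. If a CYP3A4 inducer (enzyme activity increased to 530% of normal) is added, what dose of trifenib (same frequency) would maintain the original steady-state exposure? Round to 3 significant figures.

100 mg

CYP3A4: 0.35 × 5.3 = 1.855
Other: 0.65 (unchanged)
New clearance relative to baseline: 1.855 + 0.65 = 2.505.
Css,avg = (dose rate)/CL, so holding Css fixed requires dose ∝ CL: 40 × 2.505 = 100 mg.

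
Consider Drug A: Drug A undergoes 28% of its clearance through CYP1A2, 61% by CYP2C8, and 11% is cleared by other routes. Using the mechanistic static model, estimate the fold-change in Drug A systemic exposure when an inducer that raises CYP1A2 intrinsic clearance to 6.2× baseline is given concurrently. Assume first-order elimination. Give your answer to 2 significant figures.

0.41

CYP1A2: 0.28 × 6.2 = 1.736
CYP2C8: 0.61 (unchanged)
Other: 0.11 (unchanged)
Relative clearance = 1.736 + 0.61 + 0.11 = 2.456.
Systemic exposure ratio = CL_old/CL_new = 1 / 2.456 = 0.41.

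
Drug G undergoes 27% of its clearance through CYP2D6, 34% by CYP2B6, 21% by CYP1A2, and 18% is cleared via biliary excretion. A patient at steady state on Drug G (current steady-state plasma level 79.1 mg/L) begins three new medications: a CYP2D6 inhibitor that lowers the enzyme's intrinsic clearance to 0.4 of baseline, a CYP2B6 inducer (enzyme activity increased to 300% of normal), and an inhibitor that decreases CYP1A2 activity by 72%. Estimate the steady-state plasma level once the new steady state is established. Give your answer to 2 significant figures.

CYP2D6: 0.27 × 0.4 = 0.108
CYP2B6: 0.34 × 3 = 1.02
CYP1A2: 0.21 × 0.28 = 0.0588
Other: 0.18 (unchanged)
CL_new/CL_old = 0.108 + 1.02 + 0.0588 + 0.18 = 1.3668.
Steady-state plasma level ∝ 1/CL: new value = 79.1 / 1.3668 = 58 mg/L.

58 mg/L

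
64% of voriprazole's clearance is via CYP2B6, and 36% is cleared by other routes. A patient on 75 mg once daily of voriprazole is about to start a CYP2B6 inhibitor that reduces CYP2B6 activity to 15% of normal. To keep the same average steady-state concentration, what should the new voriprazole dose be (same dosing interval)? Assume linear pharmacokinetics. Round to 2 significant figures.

The CYP2B6 pathway (64% of clearance) falls to 0.15× activity: 0.64 × 0.15 = 0.096.
Non-CYP routes (36%) are unchanged.
CL_new/CL_old = 0.096 + 0.36 = 0.456.
Css,avg = (dose rate)/CL, so holding Css fixed requires dose ∝ CL: 75 × 0.456 = 34 mg.

34 mg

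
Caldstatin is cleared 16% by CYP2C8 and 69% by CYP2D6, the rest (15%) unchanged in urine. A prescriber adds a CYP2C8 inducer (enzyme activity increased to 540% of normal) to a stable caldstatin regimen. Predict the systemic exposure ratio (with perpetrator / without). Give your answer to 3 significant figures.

0.587

The CYP2C8 pathway (16% of clearance) is boosted to 5.4× activity: 0.16 × 5.4 = 0.864.
CYP2D6 (69%) and the residual 15% are unaffected.
CL_new/CL_old = 0.864 + 0.69 + 0.15 = 1.704.
Since systemic exposure ∝ 1/CL, the ratio is 1 / 1.704 = 0.587.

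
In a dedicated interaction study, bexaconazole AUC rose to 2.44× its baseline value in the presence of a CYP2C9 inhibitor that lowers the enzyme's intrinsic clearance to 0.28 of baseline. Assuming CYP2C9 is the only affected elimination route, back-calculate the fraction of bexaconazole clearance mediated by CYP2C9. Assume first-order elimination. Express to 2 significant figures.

Write x for the fraction cleared via CYP2C9. The observed AUC change means clearance fell to 1/2.44 = 0.4098 of baseline.
Setting x·0.28 + (1 − x) = 0.4098 and solving: x = (0.4098 − 1)/(0.28 − 1) = 0.82.

0.82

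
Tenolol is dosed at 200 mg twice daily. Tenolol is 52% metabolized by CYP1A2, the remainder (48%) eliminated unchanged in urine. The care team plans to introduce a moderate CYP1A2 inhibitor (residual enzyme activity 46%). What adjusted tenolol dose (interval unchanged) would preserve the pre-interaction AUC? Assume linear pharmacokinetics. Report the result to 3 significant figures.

CYP1A2: 0.52 × 0.46 = 0.2392
Other: 0.48 (unchanged)
CL_new/CL_old = 0.2392 + 0.48 = 0.7192.
To maintain the same steady-state level, dose must scale with clearance: new dose = 200 × 0.7192 = 144 mg.

144 mg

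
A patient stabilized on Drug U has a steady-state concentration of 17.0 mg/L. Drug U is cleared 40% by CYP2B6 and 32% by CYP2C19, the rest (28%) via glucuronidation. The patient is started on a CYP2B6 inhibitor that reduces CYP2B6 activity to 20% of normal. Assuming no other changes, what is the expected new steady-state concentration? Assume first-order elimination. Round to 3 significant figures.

25.0 mg/L

The CYP2B6 pathway (40% of clearance) falls to 0.2× activity: 0.4 × 0.2 = 0.08.
CYP2C19 (32%) and the residual 28% are unaffected.
New clearance relative to baseline: 0.08 + 0.32 + 0.28 = 0.68.
With dosing unchanged, steady-state concentration scales as 1/CL: 17.0 / 0.68 = 25.0 mg/L.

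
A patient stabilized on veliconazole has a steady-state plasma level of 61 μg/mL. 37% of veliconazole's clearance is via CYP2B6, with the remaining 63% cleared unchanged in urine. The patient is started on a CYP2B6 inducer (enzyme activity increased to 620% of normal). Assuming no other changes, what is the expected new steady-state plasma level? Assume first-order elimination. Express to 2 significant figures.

21 μg/mL

The CYP2B6 pathway (37% of clearance) rises to 6.2× activity: 0.37 × 6.2 = 2.294.
Non-CYP routes (63%) are unchanged.
CL_new/CL_old = 2.294 + 0.63 = 2.924.
New steady-state plasma level = baseline ÷ relative clearance = 61 / 2.924 = 21 μg/mL.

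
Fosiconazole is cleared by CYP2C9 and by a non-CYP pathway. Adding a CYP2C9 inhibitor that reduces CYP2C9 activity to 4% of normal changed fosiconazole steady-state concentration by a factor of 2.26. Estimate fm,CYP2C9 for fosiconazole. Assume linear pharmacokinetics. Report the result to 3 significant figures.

CL'/CL = 1 / 2.26 = 0.4425
0.04·fm + (1 − fm) = 0.4425
fm = (0.4425 − 1) / (0.04 − 1) = 0.581

0.581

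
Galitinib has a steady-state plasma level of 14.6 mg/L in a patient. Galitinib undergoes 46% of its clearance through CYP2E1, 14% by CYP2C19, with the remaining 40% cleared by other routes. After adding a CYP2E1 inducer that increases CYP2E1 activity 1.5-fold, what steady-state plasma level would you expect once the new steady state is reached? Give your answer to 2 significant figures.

The CYP2E1 pathway (46% of clearance) is boosted to 1.5× activity: 0.46 × 1.5 = 0.69.
CYP2C19 (14%) and the residual 40% are unaffected.
New clearance relative to baseline: 0.69 + 0.14 + 0.4 = 1.23.
With dosing unchanged, steady-state plasma level scales as 1/CL: 14.6 / 1.23 = 12 mg/L.

12 mg/L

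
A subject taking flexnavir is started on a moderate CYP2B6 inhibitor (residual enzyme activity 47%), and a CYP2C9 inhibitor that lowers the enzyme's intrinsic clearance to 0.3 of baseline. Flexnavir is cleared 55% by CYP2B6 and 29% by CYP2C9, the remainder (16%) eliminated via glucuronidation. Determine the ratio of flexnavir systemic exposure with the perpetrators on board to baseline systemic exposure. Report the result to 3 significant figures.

CYP2B6: 0.55 × 0.47 = 0.2585
CYP2C9: 0.29 × 0.3 = 0.087
Other: 0.16 (unchanged)
CL_new/CL_old = 0.2585 + 0.087 + 0.16 = 0.5055.
Because systemic exposure varies inversely with clearance, the combined effect is 1 / 0.5055 = 1.98.

1.98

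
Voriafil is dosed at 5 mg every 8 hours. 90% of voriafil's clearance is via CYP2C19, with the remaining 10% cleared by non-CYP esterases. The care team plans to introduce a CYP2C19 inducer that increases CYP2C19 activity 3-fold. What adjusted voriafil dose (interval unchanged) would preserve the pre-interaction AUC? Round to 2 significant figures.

The CYP2C19 pathway (90% of clearance) increases to 3× activity: 0.9 × 3 = 2.7.
The remaining 10% of clearance is unaffected.
CL_new/CL_old = 2.7 + 0.1 = 2.8.
Exposure is unchanged when dose changes in proportion to clearance. New dose = 5 mg × 2.8 = 14 mg.

14 mg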